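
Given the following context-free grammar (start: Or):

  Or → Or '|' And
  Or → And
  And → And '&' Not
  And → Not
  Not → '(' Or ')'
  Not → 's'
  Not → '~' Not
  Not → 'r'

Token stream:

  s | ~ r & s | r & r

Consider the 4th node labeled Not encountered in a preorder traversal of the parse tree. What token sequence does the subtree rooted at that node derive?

s

[Or [Or [Or [And [Not s]]] | [And [And [Not ~ [Not r]]] & [Not s]]] | [And [And [Not r]] & [Not r]]]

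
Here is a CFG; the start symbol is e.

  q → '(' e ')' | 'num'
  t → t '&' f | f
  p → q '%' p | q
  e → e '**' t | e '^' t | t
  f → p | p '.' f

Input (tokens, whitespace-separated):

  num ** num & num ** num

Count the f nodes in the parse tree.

4

[e [e [e [t [f [p [q num]]]]] ** [t [t [f [p [q num]]]] & [f [p [q num]]]]] ** [t [f [p [q num]]]]]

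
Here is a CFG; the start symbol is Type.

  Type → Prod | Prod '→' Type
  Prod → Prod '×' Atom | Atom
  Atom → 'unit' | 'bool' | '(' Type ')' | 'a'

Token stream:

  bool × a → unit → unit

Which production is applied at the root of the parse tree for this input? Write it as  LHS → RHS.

Type → Prod '→' Type

[Type [Prod [Prod [Atom bool]] × [Atom a]] → [Type [Prod [Atom unit]] → [Type [Prod [Atom unit]]]]]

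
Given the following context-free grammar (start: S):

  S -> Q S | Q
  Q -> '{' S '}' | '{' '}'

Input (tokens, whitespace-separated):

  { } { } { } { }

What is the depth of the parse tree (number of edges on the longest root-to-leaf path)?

5

[S [Q { }] [S [Q { }] [S [Q { }] [S [Q { }]]]]]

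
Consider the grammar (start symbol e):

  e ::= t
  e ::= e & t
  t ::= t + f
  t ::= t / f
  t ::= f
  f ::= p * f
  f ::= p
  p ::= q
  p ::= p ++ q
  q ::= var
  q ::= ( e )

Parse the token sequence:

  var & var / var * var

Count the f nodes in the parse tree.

[e [e [t [f [p [q var]]]]] & [t [t [f [p [q var]]]] / [f [p [q var]] * [f [p [q var]]]]]]

4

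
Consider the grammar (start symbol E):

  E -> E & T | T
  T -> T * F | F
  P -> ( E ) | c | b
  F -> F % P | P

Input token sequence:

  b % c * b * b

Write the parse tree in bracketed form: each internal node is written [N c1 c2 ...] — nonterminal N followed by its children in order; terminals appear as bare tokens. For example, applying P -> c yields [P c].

E
T
T * F
T * F * F
F * F * F
F % P * F * F
P % P * F * F
b % P * F * F
b % c * F * F
b % c * P * F
b % c * b * F
b % c * b * P
b % c * b * b

[E [T [T [T [F [F [P b]] % [P c]]] * [F [P b]]] * [F [P b]]]]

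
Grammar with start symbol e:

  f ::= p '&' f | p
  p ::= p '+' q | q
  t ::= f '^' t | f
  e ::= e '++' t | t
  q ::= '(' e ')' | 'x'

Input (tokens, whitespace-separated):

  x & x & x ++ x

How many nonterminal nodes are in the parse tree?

[e [e [t [f [p [q x]] & [f [p [q x]] & [f [p [q x]]]]]]] ++ [t [f [p [q x]]]]]

16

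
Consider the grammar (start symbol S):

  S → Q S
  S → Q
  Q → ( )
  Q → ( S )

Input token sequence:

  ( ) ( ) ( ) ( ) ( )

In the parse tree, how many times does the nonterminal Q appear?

[S [Q ( )] [S [Q ( )] [S [Q ( )] [S [Q ( )] [S [Q ( )]]]]]]

5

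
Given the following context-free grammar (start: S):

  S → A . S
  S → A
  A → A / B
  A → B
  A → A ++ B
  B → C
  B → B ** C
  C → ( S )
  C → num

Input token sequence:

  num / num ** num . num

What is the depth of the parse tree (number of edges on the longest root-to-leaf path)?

5

[S [A [A [B [C num]]] / [B [B [C num]] ** [C num]]] . [S [A [B [C num]]]]]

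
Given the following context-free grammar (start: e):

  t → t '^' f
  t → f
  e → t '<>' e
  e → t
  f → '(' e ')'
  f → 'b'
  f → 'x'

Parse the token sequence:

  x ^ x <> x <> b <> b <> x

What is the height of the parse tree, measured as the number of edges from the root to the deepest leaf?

[e [t [t [f x]] ^ [f x]] <> [e [t [f x]] <> [e [t [f b]] <> [e [t [f b]] <> [e [t [f x]]]]]]]

7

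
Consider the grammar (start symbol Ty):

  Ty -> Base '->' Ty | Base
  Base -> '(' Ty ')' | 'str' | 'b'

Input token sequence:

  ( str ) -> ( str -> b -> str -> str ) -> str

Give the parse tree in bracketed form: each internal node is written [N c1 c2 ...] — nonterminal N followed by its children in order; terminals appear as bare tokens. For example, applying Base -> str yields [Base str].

[Ty [Base ( [Ty [Base str]] )] -> [Ty [Base ( [Ty [Base str] -> [Ty [Base b] -> [Ty [Base str] -> [Ty [Base str]]]]] )] -> [Ty [Base str]]]]

Ty
Base -> Ty
( Ty ) -> Ty
( Base ) -> Ty
( str ) -> Ty
( str ) -> Base -> Ty
( str ) -> ( Ty ) -> Ty
( str ) -> ( Base -> Ty ) -> Ty
( str ) -> ( str -> Ty ) -> Ty
( str ) -> ( str -> Base -> Ty ) -> Ty
( str ) -> ( str -> b -> Ty ) -> Ty
( str ) -> ( str -> b -> Base -> Ty ) -> Ty
( str ) -> ( str -> b -> str -> Ty ) -> Ty
( str ) -> ( str -> b -> str -> Base ) -> Ty
( str ) -> ( str -> b -> str -> str ) -> Ty
( str ) -> ( str -> b -> str -> str ) -> Base
( str ) -> ( str -> b -> str -> str ) -> str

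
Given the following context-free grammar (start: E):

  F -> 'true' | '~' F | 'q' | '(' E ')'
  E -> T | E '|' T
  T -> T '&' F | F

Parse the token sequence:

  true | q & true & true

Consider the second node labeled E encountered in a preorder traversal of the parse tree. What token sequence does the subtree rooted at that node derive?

[E [E [T [F true]]] | [T [T [T [F q]] & [F true]] & [F true]]]

true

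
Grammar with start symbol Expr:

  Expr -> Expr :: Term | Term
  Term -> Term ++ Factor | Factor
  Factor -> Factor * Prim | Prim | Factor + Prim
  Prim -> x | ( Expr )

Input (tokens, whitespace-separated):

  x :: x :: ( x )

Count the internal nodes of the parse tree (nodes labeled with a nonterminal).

[Expr [Expr [Expr [Term [Factor [Prim x]]]] :: [Term [Factor [Prim x]]]] :: [Term [Factor [Prim ( [Expr [Term [Factor [Prim x]]]] )]]]]

16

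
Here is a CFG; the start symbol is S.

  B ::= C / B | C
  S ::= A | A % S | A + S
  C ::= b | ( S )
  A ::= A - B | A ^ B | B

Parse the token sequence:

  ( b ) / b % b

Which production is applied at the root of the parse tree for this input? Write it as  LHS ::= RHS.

[S [A [B [C ( [S [A [B [C b]]]] )] / [B [C b]]]] % [S [A [B [C b]]]]]

S ::= A % S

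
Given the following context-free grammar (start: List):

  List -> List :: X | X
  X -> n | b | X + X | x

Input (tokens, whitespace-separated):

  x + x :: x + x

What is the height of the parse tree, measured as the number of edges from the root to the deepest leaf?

4

[List [List [X [X x] + [X x]]] :: [X [X x] + [X x]]]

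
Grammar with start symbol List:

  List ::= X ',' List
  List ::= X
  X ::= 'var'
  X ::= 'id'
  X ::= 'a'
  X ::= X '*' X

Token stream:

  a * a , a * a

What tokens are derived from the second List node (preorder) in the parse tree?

[List [X [X a] * [X a]] , [List [X [X a] * [X a]]]]

a * a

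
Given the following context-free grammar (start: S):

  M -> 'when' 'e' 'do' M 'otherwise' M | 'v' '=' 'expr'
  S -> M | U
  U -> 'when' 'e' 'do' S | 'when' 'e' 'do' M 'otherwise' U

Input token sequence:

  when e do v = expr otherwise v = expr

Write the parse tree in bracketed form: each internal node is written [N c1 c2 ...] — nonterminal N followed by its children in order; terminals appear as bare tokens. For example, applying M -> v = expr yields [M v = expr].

S
M
when e do M otherwise M
when e do v = expr otherwise M
when e do v = expr otherwise v = expr

[S [M when e do [M v = expr] otherwise [M v = expr]]]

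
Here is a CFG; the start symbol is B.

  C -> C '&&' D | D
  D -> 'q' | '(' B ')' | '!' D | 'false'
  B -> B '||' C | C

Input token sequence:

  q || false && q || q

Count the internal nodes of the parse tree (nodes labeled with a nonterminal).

[B [B [B [C [D q]]] || [C [C [D false]] && [D q]]] || [C [D q]]]

11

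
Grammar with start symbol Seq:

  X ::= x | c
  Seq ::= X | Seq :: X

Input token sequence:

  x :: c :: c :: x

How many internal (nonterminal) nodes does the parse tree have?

[Seq [Seq [Seq [Seq [X x]] :: [X c]] :: [X c]] :: [X x]]

8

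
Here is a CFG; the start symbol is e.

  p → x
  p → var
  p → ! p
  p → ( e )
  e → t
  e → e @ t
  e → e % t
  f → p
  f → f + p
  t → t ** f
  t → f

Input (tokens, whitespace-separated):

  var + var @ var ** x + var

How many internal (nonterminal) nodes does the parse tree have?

[e [e [t [f [f [p var]] + [p var]]]] @ [t [t [f [p var]]] ** [f [f [p x]] + [p var]]]]

15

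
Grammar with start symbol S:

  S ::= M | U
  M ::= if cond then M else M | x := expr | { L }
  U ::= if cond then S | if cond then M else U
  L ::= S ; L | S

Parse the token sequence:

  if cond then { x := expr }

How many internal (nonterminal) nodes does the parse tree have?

[S [U if cond then [S [M { [L [S [M x := expr]]] }]]]]

7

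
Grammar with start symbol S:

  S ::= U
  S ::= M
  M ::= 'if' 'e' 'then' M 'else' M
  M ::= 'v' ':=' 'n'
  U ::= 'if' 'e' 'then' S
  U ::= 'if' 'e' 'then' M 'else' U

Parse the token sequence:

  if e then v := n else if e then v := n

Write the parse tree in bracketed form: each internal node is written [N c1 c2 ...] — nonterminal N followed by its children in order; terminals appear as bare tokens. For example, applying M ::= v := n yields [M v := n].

[S [U if e then [M v := n] else [U if e then [S [M v := n]]]]]

S
U
if e then M else U
if e then v := n else U
if e then v := n else if e then S
if e then v := n else if e then M
if e then v := n else if e then v := n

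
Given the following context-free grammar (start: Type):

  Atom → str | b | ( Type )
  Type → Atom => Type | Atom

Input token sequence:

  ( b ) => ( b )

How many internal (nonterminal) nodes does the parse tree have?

[Type [Atom ( [Type [Atom b]] )] => [Type [Atom ( [Type [Atom b]] )]]]

8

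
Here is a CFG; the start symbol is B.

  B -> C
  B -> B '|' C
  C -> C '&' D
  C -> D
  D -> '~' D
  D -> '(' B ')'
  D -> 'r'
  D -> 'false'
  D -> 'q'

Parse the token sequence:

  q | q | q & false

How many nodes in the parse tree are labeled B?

[B [B [B [C [D q]]] | [C [D q]]] | [C [C [D q]] & [D false]]]

3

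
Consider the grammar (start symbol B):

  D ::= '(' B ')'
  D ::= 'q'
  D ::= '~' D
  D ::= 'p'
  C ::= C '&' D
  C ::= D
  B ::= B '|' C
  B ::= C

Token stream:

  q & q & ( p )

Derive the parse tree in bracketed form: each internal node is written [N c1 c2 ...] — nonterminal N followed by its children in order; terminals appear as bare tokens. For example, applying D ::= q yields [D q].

[B [C [C [C [D q]] & [D q]] & [D ( [B [C [D p]]] )]]]

B
C
C & D
C & D & D
D & D & D
q & D & D
q & q & D
q & q & ( B )
q & q & ( C )
q & q & ( D )
q & q & ( p )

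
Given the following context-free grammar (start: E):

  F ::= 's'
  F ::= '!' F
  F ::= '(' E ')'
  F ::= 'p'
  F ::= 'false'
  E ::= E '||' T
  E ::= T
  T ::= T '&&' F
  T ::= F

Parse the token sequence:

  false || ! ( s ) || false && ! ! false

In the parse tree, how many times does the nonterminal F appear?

8

[E [E [E [T [F false]]] || [T [F ! [F ( [E [T [F s]]] )]]]] || [T [T [F false]] && [F ! [F ! [F false]]]]]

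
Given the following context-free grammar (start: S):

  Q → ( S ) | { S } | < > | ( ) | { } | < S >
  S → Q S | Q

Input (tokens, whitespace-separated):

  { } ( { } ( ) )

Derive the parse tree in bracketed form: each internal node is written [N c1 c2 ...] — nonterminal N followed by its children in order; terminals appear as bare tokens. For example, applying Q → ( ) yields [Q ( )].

S
Q S
{ } S
{ } Q
{ } ( S )
{ } ( Q S )
{ } ( { } S )
{ } ( { } Q )
{ } ( { } ( ) )

[S [Q { }] [S [Q ( [S [Q { }] [S [Q ( )]]] )]]]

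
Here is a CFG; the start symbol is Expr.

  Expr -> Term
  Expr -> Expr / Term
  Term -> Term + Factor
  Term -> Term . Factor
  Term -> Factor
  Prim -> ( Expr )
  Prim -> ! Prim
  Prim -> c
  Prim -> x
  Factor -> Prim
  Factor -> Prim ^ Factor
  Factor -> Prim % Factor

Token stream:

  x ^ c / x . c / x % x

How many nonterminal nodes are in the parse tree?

[Expr [Expr [Expr [Term [Factor [Prim x] ^ [Factor [Prim c]]]]] / [Term [Term [Factor [Prim x]]] . [Factor [Prim c]]]] / [Term [Factor [Prim x] % [Factor [Prim x]]]]]

19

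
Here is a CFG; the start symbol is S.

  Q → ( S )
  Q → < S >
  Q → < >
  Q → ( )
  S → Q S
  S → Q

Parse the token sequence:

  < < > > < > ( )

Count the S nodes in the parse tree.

4

[S [Q < [S [Q < >]] >] [S [Q < >] [S [Q ( )]]]]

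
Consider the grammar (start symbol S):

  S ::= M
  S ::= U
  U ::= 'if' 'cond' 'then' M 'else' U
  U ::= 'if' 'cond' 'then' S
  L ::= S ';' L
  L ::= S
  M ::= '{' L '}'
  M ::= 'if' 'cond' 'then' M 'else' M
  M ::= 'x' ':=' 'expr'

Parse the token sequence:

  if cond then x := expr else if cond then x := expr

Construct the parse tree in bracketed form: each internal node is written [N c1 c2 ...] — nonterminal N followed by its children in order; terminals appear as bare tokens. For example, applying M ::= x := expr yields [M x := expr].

S
U
if cond then M else U
if cond then x := expr else U
if cond then x := expr else if cond then S
if cond then x := expr else if cond then M
if cond then x := expr else if cond then x := expr

[S [U if cond then [M x := expr] else [U if cond then [S [M x := expr]]]]]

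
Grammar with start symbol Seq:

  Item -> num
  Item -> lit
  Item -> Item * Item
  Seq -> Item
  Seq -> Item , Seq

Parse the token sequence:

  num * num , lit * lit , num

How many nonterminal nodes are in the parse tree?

10

[Seq [Item [Item num] * [Item num]] , [Seq [Item [Item lit] * [Item lit]] , [Seq [Item num]]]]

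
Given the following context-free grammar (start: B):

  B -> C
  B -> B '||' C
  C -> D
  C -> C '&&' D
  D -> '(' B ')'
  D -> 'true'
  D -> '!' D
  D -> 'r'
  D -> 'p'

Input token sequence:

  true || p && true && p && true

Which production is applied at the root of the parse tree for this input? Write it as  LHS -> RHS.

B -> B '||' C

[B [B [C [D true]]] || [C [C [C [C [D p]] && [D true]] && [D p]] && [D true]]]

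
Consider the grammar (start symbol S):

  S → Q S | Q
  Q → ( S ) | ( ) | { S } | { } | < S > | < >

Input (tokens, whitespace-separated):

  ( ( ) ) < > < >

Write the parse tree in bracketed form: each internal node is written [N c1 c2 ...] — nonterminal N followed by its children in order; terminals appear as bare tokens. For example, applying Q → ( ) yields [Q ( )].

S
Q S
( S ) S
( Q ) S
( ( ) ) S
( ( ) ) Q S
( ( ) ) < > S
( ( ) ) < > Q
( ( ) ) < > < >

[S [Q ( [S [Q ( )]] )] [S [Q < >] [S [Q < >]]]]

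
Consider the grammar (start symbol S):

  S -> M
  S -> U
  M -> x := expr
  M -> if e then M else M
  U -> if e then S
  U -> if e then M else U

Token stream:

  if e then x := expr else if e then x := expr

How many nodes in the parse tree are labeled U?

2

[S [U if e then [M x := expr] else [U if e then [S [M x := expr]]]]]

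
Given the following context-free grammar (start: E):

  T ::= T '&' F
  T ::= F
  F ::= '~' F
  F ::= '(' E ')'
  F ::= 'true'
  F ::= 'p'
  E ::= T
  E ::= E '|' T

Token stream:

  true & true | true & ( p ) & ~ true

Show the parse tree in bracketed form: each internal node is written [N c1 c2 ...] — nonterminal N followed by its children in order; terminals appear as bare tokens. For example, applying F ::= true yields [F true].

[E [E [T [T [F true]] & [F true]]] | [T [T [T [F true]] & [F ( [E [T [F p]]] )]] & [F ~ [F true]]]]

E
E | T
T | T
T & F | T
F & F | T
true & F | T
true & true | T
true & true | T & F
true & true | T & F & F
true & true | F & F & F
true & true | true & F & F
true & true | true & ( E ) & F
true & true | true & ( T ) & F
true & true | true & ( F ) & F
true & true | true & ( p ) & F
true & true | true & ( p ) & ~ F
true & true | true & ( p ) & ~ true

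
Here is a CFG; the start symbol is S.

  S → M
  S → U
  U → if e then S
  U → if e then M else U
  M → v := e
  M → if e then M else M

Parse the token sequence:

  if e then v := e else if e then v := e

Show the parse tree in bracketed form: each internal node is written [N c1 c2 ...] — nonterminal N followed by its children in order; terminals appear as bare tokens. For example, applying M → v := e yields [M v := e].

S
U
if e then M else U
if e then v := e else U
if e then v := e else if e then S
if e then v := e else if e then M
if e then v := e else if e then v := e

[S [U if e then [M v := e] else [U if e then [S [M v := e]]]]]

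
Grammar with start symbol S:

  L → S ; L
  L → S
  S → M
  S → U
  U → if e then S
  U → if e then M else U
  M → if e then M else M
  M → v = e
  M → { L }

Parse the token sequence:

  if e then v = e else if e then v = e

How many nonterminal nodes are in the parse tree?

[S [U if e then [M v = e] else [U if e then [S [M v = e]]]]]

6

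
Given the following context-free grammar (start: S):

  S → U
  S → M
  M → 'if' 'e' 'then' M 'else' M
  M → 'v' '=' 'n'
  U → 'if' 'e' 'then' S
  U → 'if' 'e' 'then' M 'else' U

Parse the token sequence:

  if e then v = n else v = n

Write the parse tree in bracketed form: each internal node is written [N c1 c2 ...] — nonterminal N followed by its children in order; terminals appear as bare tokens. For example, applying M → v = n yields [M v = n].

S
M
if e then M else M
if e then v = n else M
if e then v = n else v = n

[S [M if e then [M v = n] else [M v = n]]]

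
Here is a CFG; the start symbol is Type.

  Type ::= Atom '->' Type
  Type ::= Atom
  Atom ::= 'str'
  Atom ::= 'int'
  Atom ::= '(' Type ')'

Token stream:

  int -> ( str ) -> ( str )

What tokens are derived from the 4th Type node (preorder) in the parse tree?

( str )

[Type [Atom int] -> [Type [Atom ( [Type [Atom str]] )] -> [Type [Atom ( [Type [Atom str]] )]]]]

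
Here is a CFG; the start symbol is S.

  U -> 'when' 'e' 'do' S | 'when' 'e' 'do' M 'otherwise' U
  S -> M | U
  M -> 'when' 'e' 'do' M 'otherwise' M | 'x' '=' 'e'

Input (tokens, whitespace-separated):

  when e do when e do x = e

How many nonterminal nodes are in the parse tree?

6

[S [U when e do [S [U when e do [S [M x = e]]]]]]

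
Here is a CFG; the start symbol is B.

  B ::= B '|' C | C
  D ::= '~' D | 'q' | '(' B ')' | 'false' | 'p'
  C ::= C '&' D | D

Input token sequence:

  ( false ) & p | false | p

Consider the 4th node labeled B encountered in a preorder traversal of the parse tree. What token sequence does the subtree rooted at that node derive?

false

[B [B [B [C [C [D ( [B [C [D false]]] )]] & [D p]]] | [C [D false]]] | [C [D p]]]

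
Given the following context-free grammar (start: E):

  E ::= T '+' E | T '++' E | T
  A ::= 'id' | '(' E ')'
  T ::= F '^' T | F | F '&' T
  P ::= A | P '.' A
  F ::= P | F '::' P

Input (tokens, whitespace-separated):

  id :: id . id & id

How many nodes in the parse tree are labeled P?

4

[E [T [F [F [P [A id]]] :: [P [P [A id]] . [A id]]] & [T [F [P [A id]]]]]]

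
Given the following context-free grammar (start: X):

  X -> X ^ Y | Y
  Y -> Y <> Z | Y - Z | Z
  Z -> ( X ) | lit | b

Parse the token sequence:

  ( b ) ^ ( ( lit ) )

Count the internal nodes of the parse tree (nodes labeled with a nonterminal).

[X [X [Y [Z ( [X [Y [Z b]]] )]]] ^ [Y [Z ( [X [Y [Z ( [X [Y [Z lit]]] )]]] )]]]

15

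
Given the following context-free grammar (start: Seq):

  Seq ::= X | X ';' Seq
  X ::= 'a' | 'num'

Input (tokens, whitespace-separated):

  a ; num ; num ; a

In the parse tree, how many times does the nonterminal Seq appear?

[Seq [X a] ; [Seq [X num] ; [Seq [X num] ; [Seq [X a]]]]]

4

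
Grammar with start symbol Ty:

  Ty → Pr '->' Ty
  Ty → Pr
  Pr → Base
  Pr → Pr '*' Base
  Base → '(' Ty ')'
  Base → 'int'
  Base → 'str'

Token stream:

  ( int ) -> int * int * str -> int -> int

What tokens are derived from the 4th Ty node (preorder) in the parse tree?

[Ty [Pr [Base ( [Ty [Pr [Base int]]] )]] -> [Ty [Pr [Pr [Pr [Base int]] * [Base int]] * [Base str]] -> [Ty [Pr [Base int]] -> [Ty [Pr [Base int]]]]]]

int -> int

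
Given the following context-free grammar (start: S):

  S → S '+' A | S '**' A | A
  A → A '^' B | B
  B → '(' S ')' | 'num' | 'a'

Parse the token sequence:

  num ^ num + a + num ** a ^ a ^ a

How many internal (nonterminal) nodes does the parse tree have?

[S [S [S [S [A [A [B num]] ^ [B num]]] + [A [B a]]] + [A [B num]]] ** [A [A [A [B a]] ^ [B a]] ^ [B a]]]

18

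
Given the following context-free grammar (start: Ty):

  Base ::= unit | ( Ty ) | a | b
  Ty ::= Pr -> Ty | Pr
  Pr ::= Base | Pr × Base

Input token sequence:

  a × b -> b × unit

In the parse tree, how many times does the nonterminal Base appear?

4

[Ty [Pr [Pr [Base a]] × [Base b]] -> [Ty [Pr [Pr [Base b]] × [Base unit]]]]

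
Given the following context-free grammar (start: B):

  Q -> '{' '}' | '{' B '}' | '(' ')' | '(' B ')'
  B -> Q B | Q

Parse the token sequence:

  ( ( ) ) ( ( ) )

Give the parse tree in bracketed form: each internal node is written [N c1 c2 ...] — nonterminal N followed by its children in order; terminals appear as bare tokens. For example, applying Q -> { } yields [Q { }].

B
Q B
( B ) B
( Q ) B
( ( ) ) B
( ( ) ) Q
( ( ) ) ( B )
( ( ) ) ( Q )
( ( ) ) ( ( ) )

[B [Q ( [B [Q ( )]] )] [B [Q ( [B [Q ( )]] )]]]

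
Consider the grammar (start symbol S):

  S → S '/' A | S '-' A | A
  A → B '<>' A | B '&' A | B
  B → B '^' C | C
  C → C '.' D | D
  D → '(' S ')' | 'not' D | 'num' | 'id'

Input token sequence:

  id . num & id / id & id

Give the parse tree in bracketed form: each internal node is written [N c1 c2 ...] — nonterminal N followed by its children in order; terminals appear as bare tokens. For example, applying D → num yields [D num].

S
S / A
A / A
B & A / A
C & A / A
C . D & A / A
D . D & A / A
id . D & A / A
id . num & A / A
id . num & B / A
id . num & C / A
id . num & D / A
id . num & id / A
id . num & id / B & A
id . num & id / C & A
id . num & id / D & A
id . num & id / id & A
id . num & id / id & B
id . num & id / id & C
id . num & id / id & D
id . num & id / id & id

[S [S [A [B [C [C [D id]] . [D num]]] & [A [B [C [D id]]]]]] / [A [B [C [D id]]] & [A [B [C [D id]]]]]]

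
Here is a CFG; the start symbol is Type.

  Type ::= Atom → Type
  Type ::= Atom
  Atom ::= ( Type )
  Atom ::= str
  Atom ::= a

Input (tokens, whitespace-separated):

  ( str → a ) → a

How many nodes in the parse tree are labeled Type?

4

[Type [Atom ( [Type [Atom str] → [Type [Atom a]]] )] → [Type [Atom a]]]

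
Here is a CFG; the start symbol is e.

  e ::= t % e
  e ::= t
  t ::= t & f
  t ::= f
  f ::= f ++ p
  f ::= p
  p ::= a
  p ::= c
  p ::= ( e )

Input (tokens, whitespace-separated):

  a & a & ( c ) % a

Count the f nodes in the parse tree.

[e [t [t [t [f [p a]]] & [f [p a]]] & [f [p ( [e [t [f [p c]]]] )]]] % [e [t [f [p a]]]]]

5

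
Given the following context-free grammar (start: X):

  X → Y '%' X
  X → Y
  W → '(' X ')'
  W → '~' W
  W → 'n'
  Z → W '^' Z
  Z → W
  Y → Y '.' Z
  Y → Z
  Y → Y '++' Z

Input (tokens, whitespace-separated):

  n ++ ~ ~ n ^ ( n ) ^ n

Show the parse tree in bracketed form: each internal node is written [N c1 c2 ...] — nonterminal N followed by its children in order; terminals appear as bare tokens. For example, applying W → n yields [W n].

X
Y
Y ++ Z
Z ++ Z
W ++ Z
n ++ Z
n ++ W ^ Z
n ++ ~ W ^ Z
n ++ ~ ~ W ^ Z
n ++ ~ ~ n ^ Z
n ++ ~ ~ n ^ W ^ Z
n ++ ~ ~ n ^ ( X ) ^ Z
n ++ ~ ~ n ^ ( Y ) ^ Z
n ++ ~ ~ n ^ ( Z ) ^ Z
n ++ ~ ~ n ^ ( W ) ^ Z
n ++ ~ ~ n ^ ( n ) ^ Z
n ++ ~ ~ n ^ ( n ) ^ W
n ++ ~ ~ n ^ ( n ) ^ n

[X [Y [Y [Z [W n]]] ++ [Z [W ~ [W ~ [W n]]] ^ [Z [W ( [X [Y [Z [W n]]]] )] ^ [Z [W n]]]]]]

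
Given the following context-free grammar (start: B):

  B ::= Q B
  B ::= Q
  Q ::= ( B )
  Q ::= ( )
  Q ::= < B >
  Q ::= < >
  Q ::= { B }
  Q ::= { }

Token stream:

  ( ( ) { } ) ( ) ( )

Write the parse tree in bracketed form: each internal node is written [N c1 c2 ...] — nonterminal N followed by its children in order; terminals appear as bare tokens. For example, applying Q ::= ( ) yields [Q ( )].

[B [Q ( [B [Q ( )] [B [Q { }]]] )] [B [Q ( )] [B [Q ( )]]]]

B
Q B
( B ) B
( Q B ) B
( ( ) B ) B
( ( ) Q ) B
( ( ) { } ) B
( ( ) { } ) Q B
( ( ) { } ) ( ) B
( ( ) { } ) ( ) Q
( ( ) { } ) ( ) ( )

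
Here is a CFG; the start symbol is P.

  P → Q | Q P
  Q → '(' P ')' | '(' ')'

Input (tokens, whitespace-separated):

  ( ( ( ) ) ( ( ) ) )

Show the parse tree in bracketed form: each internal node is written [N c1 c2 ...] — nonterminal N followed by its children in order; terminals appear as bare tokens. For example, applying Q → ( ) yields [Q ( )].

P
Q
( P )
( Q P )
( ( P ) P )
( ( Q ) P )
( ( ( ) ) P )
( ( ( ) ) Q )
( ( ( ) ) ( P ) )
( ( ( ) ) ( Q ) )
( ( ( ) ) ( ( ) ) )

[P [Q ( [P [Q ( [P [Q ( )]] )] [P [Q ( [P [Q ( )]] )]]] )]]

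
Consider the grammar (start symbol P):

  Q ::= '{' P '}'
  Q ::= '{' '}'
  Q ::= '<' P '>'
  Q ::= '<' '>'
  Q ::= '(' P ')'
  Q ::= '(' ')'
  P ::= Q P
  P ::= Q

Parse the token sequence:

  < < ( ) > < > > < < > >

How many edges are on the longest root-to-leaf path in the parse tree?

[P [Q < [P [Q < [P [Q ( )]] >] [P [Q < >]]] >] [P [Q < [P [Q < >]] >]]]

6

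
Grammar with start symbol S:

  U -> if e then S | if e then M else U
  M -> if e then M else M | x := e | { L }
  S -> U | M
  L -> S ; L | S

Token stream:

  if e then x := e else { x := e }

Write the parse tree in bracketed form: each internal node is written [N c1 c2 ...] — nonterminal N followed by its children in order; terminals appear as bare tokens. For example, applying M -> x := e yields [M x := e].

[S [M if e then [M x := e] else [M { [L [S [M x := e]]] }]]]

S
M
if e then M else M
if e then x := e else M
if e then x := e else { L }
if e then x := e else { S }
if e then x := e else { M }
if e then x := e else { x := e }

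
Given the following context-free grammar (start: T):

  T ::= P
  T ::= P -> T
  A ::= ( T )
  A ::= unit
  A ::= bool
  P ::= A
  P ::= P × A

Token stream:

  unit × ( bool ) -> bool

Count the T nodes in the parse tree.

3

[T [P [P [A unit]] × [A ( [T [P [A bool]]] )]] -> [T [P [A bool]]]]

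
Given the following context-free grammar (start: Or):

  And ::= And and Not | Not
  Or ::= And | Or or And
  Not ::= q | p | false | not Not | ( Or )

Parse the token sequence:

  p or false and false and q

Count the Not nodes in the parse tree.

4

[Or [Or [And [Not p]]] or [And [And [And [Not false]] and [Not false]] and [Not q]]]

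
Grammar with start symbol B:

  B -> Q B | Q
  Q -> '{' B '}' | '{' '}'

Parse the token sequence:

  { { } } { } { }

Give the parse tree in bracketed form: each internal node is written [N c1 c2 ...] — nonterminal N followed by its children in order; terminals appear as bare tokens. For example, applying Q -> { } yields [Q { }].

B
Q B
{ B } B
{ Q } B
{ { } } B
{ { } } Q B
{ { } } { } B
{ { } } { } Q
{ { } } { } { }

[B [Q { [B [Q { }]] }] [B [Q { }] [B [Q { }]]]]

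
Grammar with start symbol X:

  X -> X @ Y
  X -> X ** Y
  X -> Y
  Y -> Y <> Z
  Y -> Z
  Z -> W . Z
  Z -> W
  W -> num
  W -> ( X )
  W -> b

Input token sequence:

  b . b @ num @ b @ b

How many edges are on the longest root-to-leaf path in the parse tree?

8

[X [X [X [X [Y [Z [W b] . [Z [W b]]]]] @ [Y [Z [W num]]]] @ [Y [Z [W b]]]] @ [Y [Z [W b]]]]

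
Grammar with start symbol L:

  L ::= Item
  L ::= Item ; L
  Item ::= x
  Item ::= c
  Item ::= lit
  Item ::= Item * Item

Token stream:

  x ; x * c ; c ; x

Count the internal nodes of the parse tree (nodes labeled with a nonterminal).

10

[L [Item x] ; [L [Item [Item x] * [Item c]] ; [L [Item c] ; [L [Item x]]]]]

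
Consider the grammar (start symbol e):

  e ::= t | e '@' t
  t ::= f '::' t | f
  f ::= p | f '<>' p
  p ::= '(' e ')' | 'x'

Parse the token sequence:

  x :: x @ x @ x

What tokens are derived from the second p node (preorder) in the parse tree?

[e [e [e [t [f [p x]] :: [t [f [p x]]]]] @ [t [f [p x]]]] @ [t [f [p x]]]]

x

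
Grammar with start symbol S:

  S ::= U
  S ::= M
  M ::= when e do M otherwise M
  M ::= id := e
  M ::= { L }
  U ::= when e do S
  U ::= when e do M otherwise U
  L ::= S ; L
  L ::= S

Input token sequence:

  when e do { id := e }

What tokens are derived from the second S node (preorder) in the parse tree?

[S [U when e do [S [M { [L [S [M id := e]]] }]]]]

{ id := e }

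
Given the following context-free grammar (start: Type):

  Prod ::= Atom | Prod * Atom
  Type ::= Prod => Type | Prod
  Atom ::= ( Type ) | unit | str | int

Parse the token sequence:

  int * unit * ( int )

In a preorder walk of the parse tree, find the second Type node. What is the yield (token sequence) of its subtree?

int

[Type [Prod [Prod [Prod [Atom int]] * [Atom unit]] * [Atom ( [Type [Prod [Atom int]]] )]]]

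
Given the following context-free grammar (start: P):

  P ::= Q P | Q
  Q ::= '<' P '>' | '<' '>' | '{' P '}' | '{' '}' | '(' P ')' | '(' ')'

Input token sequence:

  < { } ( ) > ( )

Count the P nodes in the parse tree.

[P [Q < [P [Q { }] [P [Q ( )]]] >] [P [Q ( )]]]

4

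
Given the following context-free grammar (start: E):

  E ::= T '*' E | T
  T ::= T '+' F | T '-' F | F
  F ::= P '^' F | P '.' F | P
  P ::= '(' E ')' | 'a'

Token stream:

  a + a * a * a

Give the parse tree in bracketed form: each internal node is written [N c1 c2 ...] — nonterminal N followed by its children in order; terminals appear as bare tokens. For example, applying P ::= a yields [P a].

[E [T [T [F [P a]]] + [F [P a]]] * [E [T [F [P a]]] * [E [T [F [P a]]]]]]

E
T * E
T + F * E
F + F * E
P + F * E
a + F * E
a + P * E
a + a * E
a + a * T * E
a + a * F * E
a + a * P * E
a + a * a * E
a + a * a * T
a + a * a * F
a + a * a * P
a + a * a * a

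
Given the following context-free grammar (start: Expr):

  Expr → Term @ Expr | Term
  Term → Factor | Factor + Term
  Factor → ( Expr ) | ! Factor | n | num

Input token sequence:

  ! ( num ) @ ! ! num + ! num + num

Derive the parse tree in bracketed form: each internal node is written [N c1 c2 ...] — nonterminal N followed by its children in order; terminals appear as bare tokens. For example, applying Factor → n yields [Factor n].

[Expr [Term [Factor ! [Factor ( [Expr [Term [Factor num]]] )]]] @ [Expr [Term [Factor ! [Factor ! [Factor num]]] + [Term [Factor ! [Factor num]] + [Term [Factor num]]]]]]

Expr
Term @ Expr
Factor @ Expr
! Factor @ Expr
! ( Expr ) @ Expr
! ( Term ) @ Expr
! ( Factor ) @ Expr
! ( num ) @ Expr
! ( num ) @ Term
! ( num ) @ Factor + Term
! ( num ) @ ! Factor + Term
! ( num ) @ ! ! Factor + Term
! ( num ) @ ! ! num + Term
! ( num ) @ ! ! num + Factor + Term
! ( num ) @ ! ! num + ! Factor + Term
! ( num ) @ ! ! num + ! num + Term
! ( num ) @ ! ! num + ! num + Factor
! ( num ) @ ! ! num + ! num + num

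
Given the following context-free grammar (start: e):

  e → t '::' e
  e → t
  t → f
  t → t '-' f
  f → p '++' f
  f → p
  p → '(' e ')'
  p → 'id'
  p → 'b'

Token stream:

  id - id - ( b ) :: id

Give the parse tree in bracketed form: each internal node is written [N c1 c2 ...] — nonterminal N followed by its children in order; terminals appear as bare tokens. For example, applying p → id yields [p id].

e
t :: e
t - f :: e
t - f - f :: e
f - f - f :: e
p - f - f :: e
id - f - f :: e
id - p - f :: e
id - id - f :: e
id - id - p :: e
id - id - ( e ) :: e
id - id - ( t ) :: e
id - id - ( f ) :: e
id - id - ( p ) :: e
id - id - ( b ) :: e
id - id - ( b ) :: t
id - id - ( b ) :: f
id - id - ( b ) :: p
id - id - ( b ) :: id

[e [t [t [t [f [p id]]] - [f [p id]]] - [f [p ( [e [t [f [p b]]]] )]]] :: [e [t [f [p id]]]]]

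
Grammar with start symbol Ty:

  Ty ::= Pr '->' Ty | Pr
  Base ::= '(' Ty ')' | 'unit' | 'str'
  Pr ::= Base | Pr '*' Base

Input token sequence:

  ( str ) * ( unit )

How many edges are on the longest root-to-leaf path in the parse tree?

7

[Ty [Pr [Pr [Base ( [Ty [Pr [Base str]]] )]] * [Base ( [Ty [Pr [Base unit]]] )]]]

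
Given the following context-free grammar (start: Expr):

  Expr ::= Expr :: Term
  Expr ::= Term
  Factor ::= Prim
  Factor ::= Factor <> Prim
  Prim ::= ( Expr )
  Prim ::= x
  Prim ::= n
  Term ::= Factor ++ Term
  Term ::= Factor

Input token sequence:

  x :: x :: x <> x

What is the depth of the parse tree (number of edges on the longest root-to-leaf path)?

[Expr [Expr [Expr [Term [Factor [Prim x]]]] :: [Term [Factor [Prim x]]]] :: [Term [Factor [Factor [Prim x]] <> [Prim x]]]]

6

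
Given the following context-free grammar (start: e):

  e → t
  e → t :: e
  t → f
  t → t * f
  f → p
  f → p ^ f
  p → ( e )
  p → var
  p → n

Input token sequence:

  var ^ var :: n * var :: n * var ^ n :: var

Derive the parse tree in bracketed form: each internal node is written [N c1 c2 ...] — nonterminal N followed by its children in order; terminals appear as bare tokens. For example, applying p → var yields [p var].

[e [t [f [p var] ^ [f [p var]]]] :: [e [t [t [f [p n]]] * [f [p var]]] :: [e [t [t [f [p n]]] * [f [p var] ^ [f [p n]]]] :: [e [t [f [p var]]]]]]]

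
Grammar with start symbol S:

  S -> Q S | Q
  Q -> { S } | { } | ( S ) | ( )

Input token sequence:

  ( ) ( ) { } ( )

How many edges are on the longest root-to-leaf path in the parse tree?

5

[S [Q ( )] [S [Q ( )] [S [Q { }] [S [Q ( )]]]]]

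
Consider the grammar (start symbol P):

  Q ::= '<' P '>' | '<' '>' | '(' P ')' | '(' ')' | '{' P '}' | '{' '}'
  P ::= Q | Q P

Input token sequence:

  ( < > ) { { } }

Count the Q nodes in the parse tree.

4

[P [Q ( [P [Q < >]] )] [P [Q { [P [Q { }]] }]]]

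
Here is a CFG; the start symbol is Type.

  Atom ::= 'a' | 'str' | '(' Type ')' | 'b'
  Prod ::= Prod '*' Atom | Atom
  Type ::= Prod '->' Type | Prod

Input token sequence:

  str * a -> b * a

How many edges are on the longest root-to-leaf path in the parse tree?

[Type [Prod [Prod [Atom str]] * [Atom a]] -> [Type [Prod [Prod [Atom b]] * [Atom a]]]]

5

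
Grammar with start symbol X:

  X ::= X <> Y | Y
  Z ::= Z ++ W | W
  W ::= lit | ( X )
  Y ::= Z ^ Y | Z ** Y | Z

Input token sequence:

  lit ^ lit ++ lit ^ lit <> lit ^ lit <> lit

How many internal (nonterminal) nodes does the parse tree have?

[X [X [X [Y [Z [W lit]] ^ [Y [Z [Z [W lit]] ++ [W lit]] ^ [Y [Z [W lit]]]]]] <> [Y [Z [W lit]] ^ [Y [Z [W lit]]]]] <> [Y [Z [W lit]]]]

23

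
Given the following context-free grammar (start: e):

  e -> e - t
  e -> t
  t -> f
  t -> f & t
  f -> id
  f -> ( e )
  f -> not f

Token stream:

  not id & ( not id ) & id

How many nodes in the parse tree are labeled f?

6

[e [t [f not [f id]] & [t [f ( [e [t [f not [f id]]]] )] & [t [f id]]]]]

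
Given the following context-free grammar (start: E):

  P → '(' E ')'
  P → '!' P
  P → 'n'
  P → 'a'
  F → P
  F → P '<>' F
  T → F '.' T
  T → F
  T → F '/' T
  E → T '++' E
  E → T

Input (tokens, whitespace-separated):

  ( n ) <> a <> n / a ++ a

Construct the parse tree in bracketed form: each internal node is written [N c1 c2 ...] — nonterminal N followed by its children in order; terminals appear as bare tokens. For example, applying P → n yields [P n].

[E [T [F [P ( [E [T [F [P n]]]] )] <> [F [P a] <> [F [P n]]]] / [T [F [P a]]]] ++ [E [T [F [P a]]]]]

E
T ++ E
F / T ++ E
P <> F / T ++ E
( E ) <> F / T ++ E
( T ) <> F / T ++ E
( F ) <> F / T ++ E
( P ) <> F / T ++ E
( n ) <> F / T ++ E
( n ) <> P <> F / T ++ E
( n ) <> a <> F / T ++ E
( n ) <> a <> P / T ++ E
( n ) <> a <> n / T ++ E
( n ) <> a <> n / F ++ E
( n ) <> a <> n / P ++ E
( n ) <> a <> n / a ++ E
( n ) <> a <> n / a ++ T
( n ) <> a <> n / a ++ F
( n ) <> a <> n / a ++ P
( n ) <> a <> n / a ++ a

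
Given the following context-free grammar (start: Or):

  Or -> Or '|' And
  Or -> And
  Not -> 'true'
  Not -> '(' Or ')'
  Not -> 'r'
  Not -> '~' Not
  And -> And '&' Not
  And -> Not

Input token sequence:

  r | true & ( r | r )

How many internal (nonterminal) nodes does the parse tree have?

[Or [Or [And [Not r]]] | [And [And [Not true]] & [Not ( [Or [Or [And [Not r]]] | [And [Not r]]] )]]]

14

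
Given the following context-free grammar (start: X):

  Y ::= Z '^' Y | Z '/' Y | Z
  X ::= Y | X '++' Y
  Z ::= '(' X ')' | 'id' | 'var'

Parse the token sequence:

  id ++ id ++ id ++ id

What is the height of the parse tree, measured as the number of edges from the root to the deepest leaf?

[X [X [X [X [Y [Z id]]] ++ [Y [Z id]]] ++ [Y [Z id]]] ++ [Y [Z id]]]

6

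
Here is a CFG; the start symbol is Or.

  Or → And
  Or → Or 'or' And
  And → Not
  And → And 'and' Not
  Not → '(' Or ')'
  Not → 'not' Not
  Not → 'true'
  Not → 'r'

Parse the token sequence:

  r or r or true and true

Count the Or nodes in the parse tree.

3

[Or [Or [Or [And [Not r]]] or [And [Not r]]] or [And [And [Not true]] and [Not true]]]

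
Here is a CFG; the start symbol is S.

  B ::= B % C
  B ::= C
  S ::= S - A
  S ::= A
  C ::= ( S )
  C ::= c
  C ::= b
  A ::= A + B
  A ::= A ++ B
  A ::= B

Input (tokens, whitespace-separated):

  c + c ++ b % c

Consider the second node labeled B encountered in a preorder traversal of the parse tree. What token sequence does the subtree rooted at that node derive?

[S [A [A [A [B [C c]]] + [B [C c]]] ++ [B [B [C b]] % [C c]]]]

c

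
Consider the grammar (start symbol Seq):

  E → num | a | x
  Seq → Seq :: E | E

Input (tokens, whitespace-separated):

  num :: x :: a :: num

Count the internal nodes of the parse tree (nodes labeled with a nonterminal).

[Seq [Seq [Seq [Seq [E num]] :: [E x]] :: [E a]] :: [E num]]

8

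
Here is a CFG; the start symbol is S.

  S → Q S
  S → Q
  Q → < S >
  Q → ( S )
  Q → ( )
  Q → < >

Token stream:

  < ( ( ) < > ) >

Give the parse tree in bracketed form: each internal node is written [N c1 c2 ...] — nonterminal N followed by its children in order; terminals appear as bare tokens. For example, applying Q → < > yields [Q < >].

[S [Q < [S [Q ( [S [Q ( )] [S [Q < >]]] )]] >]]

S
Q
< S >
< Q >
< ( S ) >
< ( Q S ) >
< ( ( ) S ) >
< ( ( ) Q ) >
< ( ( ) < > ) >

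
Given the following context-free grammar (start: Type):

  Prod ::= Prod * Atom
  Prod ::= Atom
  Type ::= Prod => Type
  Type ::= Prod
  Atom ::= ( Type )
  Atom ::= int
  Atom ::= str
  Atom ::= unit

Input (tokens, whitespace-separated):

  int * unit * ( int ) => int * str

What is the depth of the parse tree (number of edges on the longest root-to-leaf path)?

[Type [Prod [Prod [Prod [Atom int]] * [Atom unit]] * [Atom ( [Type [Prod [Atom int]]] )]] => [Type [Prod [Prod [Atom int]] * [Atom str]]]]

6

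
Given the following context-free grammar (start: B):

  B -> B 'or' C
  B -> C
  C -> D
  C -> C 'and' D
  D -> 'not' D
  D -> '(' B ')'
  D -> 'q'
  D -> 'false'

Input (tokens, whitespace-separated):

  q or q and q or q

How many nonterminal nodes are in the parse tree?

[B [B [B [C [D q]]] or [C [C [D q]] and [D q]]] or [C [D q]]]

11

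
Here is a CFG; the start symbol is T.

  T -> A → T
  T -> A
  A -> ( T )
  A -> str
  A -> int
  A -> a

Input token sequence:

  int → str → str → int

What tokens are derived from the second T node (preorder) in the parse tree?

[T [A int] → [T [A str] → [T [A str] → [T [A int]]]]]

str → str → int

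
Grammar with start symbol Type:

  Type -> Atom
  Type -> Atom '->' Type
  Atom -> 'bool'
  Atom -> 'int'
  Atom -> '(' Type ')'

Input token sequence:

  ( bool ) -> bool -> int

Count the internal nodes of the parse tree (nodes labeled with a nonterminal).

[Type [Atom ( [Type [Atom bool]] )] -> [Type [Atom bool] -> [Type [Atom int]]]]

8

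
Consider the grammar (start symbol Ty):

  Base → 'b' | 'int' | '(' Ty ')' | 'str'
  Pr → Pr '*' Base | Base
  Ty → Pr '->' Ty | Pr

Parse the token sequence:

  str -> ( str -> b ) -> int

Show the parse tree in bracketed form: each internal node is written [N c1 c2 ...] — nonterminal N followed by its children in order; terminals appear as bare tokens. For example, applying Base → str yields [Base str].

Ty
Pr -> Ty
Base -> Ty
str -> Ty
str -> Pr -> Ty
str -> Base -> Ty
str -> ( Ty ) -> Ty
str -> ( Pr -> Ty ) -> Ty
str -> ( Base -> Ty ) -> Ty
str -> ( str -> Ty ) -> Ty
str -> ( str -> Pr ) -> Ty
str -> ( str -> Base ) -> Ty
str -> ( str -> b ) -> Ty
str -> ( str -> b ) -> Pr
str -> ( str -> b ) -> Base
str -> ( str -> b ) -> int

[Ty [Pr [Base str]] -> [Ty [Pr [Base ( [Ty [Pr [Base str]] -> [Ty [Pr [Base b]]]] )]] -> [Ty [Pr [Base int]]]]]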